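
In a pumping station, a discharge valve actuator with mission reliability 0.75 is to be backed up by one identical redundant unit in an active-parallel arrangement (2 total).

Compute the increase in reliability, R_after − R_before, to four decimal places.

0.1875

R_before = 0.75
R_after = 1 − (1 − 0.75)^2 = 0.9375
ΔR = 0.9375 − 0.75 = 0.1875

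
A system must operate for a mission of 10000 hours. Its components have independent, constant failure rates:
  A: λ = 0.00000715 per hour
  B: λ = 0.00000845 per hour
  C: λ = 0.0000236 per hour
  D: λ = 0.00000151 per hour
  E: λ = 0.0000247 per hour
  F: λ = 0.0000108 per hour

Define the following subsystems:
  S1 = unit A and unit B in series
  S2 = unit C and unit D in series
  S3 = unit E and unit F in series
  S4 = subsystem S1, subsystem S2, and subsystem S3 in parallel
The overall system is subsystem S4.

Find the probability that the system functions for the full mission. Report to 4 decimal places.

0.9904

R(A) = exp(−0.00000715 × 10000) = 0.930996
R(B) = exp(−0.00000845 × 10000) = 0.918972
R(C) = exp(−0.0000236 × 10000) = 0.789781
R(D) = exp(−0.00000151 × 10000) = 0.985013
R(E) = exp(−0.0000247 × 10000) = 0.781141
R(F) = exp(−0.0000108 × 10000) = 0.897628
Series (A and B): 0.930996 × 0.918972 = 0.855559
Series (C and D): 0.789781 × 0.985013 = 0.777945
Series (E and F): 0.781141 × 0.897628 = 0.701174
Parallel ([0.855559], [0.777945], and [0.701174]): 1 − (1 − 0.855559)(1 − 0.777945)(1 − 0.701174) = 0.9904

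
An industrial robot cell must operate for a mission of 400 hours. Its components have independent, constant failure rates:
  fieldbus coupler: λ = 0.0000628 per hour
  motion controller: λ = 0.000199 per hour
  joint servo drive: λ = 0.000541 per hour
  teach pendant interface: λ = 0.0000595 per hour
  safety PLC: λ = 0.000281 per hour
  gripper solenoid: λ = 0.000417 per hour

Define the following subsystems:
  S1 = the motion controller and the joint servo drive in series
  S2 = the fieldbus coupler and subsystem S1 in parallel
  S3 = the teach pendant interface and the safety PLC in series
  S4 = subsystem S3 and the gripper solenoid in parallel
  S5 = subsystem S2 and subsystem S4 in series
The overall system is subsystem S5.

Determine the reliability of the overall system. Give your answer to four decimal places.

0.9742

R(fieldbus coupler) = exp(−0.0000628 × 400) = 0.975193
R(motion controller) = exp(−0.000199 × 400) = 0.923486
R(joint servo drive) = exp(−0.000541 × 400) = 0.805413
R(teach pendant interface) = exp(−0.0000595 × 400) = 0.976481
R(safety PLC) = exp(−0.000281 × 400) = 0.893687
R(gripper solenoid) = exp(−0.000417 × 400) = 0.846369
Series (motion controller and joint servo drive): 0.923486 × 0.805413 = 0.743788
Parallel (fieldbus coupler and [0.743788]): 1 − (1 − 0.975193)(1 − 0.743788) = 0.993644
Series (teach pendant interface and safety PLC): 0.976481 × 0.893687 = 0.872668
Parallel ([0.872668] and gripper solenoid): 1 − (1 − 0.872668)(1 − 0.846369) = 0.980438
Series ([0.993644] and [0.980438]): 0.993644 × 0.980438 = 0.9742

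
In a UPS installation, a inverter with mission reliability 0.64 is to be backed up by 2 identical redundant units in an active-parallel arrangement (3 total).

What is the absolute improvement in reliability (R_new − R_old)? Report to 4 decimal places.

R_before = 0.64
R_after = 1 − (1 − 0.64)^3 = 0.9533
ΔR = 0.9533 − 0.64 = 0.3133

0.3133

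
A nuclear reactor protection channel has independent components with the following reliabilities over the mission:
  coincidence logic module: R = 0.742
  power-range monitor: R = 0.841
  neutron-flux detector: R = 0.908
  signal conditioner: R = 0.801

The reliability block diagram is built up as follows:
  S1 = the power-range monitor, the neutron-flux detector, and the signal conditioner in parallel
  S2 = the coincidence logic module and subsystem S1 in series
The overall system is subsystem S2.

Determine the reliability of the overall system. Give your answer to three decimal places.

Parallel (power-range monitor, neutron-flux detector, and signal conditioner): 1 − (1 − 0.84100)(1 − 0.90800)(1 − 0.80100) = 0.99709
Series (coincidence logic module and [0.99709]): 0.74200 × 0.99709 = 0.740

0.740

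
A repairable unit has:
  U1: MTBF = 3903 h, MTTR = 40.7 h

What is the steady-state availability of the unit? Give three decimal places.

A(U1) = MTBF/(MTBF+MTTR) = 3903/(3903+40.7) = 0.990

0.990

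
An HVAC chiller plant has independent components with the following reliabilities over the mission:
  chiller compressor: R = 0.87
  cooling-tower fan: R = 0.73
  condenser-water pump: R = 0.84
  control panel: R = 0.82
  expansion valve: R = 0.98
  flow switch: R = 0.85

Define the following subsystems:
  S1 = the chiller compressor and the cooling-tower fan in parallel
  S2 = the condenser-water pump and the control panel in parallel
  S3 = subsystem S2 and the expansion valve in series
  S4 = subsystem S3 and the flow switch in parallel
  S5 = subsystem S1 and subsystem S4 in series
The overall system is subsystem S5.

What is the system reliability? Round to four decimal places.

0.9579

Parallel (chiller compressor and cooling-tower fan): 1 − (1 − 0.870000)(1 − 0.730000) = 0.964900
Parallel (condenser-water pump and control panel): 1 − (1 − 0.840000)(1 − 0.820000) = 0.971200
Series ([0.971200] and expansion valve): 0.971200 × 0.980000 = 0.951776
Parallel ([0.951776] and flow switch): 1 − (1 − 0.951776)(1 − 0.850000) = 0.992766
Series ([0.964900] and [0.992766]): 0.964900 × 0.992766 = 0.9579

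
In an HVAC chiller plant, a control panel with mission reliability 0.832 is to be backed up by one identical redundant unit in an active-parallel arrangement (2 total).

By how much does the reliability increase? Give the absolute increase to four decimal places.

R_before = 0.832
R_after = 1 − (1 − 0.832)^2 = 0.9718
ΔR = 0.9718 − 0.832 = 0.1398

0.1398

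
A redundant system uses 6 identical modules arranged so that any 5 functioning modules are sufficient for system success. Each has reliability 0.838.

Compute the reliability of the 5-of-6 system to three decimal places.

R = Σ_{i=5}^{6} C(6,i) p^i (1−p)^{6−i} with p = 0.838
C(6,5)·0.838^5·0.162^1 = 0.40169
C(6,6)·0.838^6·0.162^0 = 0.34631
Sum = 0.748

0.748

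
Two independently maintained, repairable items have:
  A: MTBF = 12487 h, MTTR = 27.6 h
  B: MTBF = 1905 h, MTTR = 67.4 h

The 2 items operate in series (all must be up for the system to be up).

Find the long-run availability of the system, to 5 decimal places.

A(A) = MTBF/(MTBF+MTTR) = 12487/(12487+27.6) = 0.997795
A(B) = MTBF/(MTBF+MTTR) = 1905/(1905+67.4) = 0.965828
Series availability: 0.997795 × 0.965828 = 0.96370

0.96370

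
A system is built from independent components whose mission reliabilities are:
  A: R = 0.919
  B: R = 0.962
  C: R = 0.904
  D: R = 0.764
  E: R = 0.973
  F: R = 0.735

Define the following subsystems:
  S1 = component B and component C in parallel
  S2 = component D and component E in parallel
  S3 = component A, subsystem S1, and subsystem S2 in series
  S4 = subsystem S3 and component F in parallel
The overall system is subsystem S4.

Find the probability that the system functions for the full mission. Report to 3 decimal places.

0.976

Parallel (B and C): 1 − (1 − 0.96200)(1 − 0.90400) = 0.99635
Parallel (D and E): 1 − (1 − 0.76400)(1 − 0.97300) = 0.99363
Series (A, [0.99635], and [0.99363]): 0.91900 × 0.99635 × 0.99363 = 0.90981
Parallel ([0.90981] and F): 1 − (1 − 0.90981)(1 − 0.73500) = 0.976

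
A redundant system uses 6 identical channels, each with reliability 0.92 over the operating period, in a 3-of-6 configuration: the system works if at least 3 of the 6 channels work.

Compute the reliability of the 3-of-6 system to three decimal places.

R = Σ_{i=3}^{6} C(6,i) p^i (1−p)^{6−i} with p = 0.92
C(6,3)·0.92^3·0.08^3 = 0.00797
C(6,4)·0.92^4·0.08^2 = 0.06877
C(6,5)·0.92^5·0.08^1 = 0.31636
C(6,6)·0.92^6·0.08^0 = 0.60636
Sum = 0.999

0.999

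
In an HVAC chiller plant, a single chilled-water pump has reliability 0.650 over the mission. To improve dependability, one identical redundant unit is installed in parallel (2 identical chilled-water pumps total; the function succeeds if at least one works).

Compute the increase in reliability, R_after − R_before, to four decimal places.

R_before = 0.650
R_after = 1 − (1 − 0.650)^2 = 0.8775
ΔR = 0.8775 − 0.650 = 0.2275

0.2275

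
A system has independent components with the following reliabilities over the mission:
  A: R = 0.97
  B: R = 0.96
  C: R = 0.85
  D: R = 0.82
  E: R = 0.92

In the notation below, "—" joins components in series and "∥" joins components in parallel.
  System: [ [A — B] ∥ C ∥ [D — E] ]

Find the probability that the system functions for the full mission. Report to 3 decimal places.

Series (A and B): 0.97000 × 0.96000 = 0.93120
Series (D and E): 0.82000 × 0.92000 = 0.75440
Parallel ([0.93120], C, and [0.75440]): 1 − (1 − 0.93120)(1 − 0.85000)(1 − 0.75440) = 0.997

0.997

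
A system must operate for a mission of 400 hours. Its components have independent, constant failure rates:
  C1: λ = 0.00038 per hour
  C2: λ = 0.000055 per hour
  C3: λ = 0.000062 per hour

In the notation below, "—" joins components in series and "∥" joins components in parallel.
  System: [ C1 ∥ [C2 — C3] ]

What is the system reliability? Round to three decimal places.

R(C1) = exp(−0.00038 × 400) = 0.85899
R(C2) = exp(−0.000055 × 400) = 0.97824
R(C3) = exp(−0.000062 × 400) = 0.97550
Series (C2 and C3): 0.97824 × 0.97550 = 0.95427
Parallel (C1 and [0.95427]): 1 − (1 − 0.85899)(1 − 0.95427) = 0.994

0.994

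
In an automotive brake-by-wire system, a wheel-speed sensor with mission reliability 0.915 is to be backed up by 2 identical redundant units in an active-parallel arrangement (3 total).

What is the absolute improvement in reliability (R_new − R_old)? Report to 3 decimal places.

0.084

R_before = 0.915
R_after = 1 − (1 − 0.915)^3 = 0.999
ΔR = 0.999 − 0.915 = 0.084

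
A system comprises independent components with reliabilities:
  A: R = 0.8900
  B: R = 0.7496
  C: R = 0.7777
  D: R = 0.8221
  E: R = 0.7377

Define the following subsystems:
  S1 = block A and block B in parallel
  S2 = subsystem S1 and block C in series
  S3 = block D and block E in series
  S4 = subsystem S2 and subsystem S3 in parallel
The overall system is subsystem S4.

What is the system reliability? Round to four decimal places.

0.9041

Parallel (A and B): 1 − (1 − 0.890000)(1 − 0.749600) = 0.972456
Series ([0.972456] and C): 0.972456 × 0.777700 = 0.756279
Series (D and E): 0.822100 × 0.737700 = 0.606463
Parallel ([0.756279] and [0.606463]): 1 − (1 − 0.756279)(1 − 0.606463) = 0.9041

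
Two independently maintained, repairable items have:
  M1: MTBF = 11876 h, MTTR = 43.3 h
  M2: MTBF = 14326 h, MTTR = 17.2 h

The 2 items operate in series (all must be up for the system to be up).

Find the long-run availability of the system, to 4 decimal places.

A(M1) = MTBF/(MTBF+MTTR) = 11876/(11876+43.3) = 0.996367
A(M2) = MTBF/(MTBF+MTTR) = 14326/(14326+17.2) = 0.998801
Series availability: 0.996367 × 0.998801 = 0.9952

0.9952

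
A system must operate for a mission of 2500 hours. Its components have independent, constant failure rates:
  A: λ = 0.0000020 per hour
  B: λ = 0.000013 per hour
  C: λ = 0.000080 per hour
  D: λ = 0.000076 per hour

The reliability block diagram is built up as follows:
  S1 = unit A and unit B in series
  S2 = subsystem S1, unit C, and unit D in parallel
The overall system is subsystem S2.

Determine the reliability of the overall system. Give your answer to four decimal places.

R(A) = exp(−0.0000020 × 2500) = 0.995012
R(B) = exp(−0.000013 × 2500) = 0.968022
R(C) = exp(−0.000080 × 2500) = 0.818731
R(D) = exp(−0.000076 × 2500) = 0.826959
Series (A and B): 0.995012 × 0.968022 = 0.963194
Parallel ([0.963194], C, and D): 1 − (1 − 0.963194)(1 − 0.818731)(1 − 0.826959) = 0.9988

0.9988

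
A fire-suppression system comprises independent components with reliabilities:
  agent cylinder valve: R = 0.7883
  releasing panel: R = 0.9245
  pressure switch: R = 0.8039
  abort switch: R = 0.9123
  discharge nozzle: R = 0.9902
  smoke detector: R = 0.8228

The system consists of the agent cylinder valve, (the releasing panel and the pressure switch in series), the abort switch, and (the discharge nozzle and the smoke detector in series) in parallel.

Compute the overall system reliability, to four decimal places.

0.9991

Series (releasing panel and pressure switch): 0.924500 × 0.803900 = 0.743206
Series (discharge nozzle and smoke detector): 0.990200 × 0.822800 = 0.814737
Parallel (agent cylinder valve, [0.743206], abort switch, and [0.814737]): 1 − (1 − 0.788300)(1 − 0.743206)(1 − 0.912300)(1 − 0.814737) = 0.9991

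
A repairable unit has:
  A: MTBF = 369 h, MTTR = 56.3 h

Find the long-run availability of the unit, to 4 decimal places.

0.8676

A(A) = MTBF/(MTBF+MTTR) = 369/(369+56.3) = 0.8676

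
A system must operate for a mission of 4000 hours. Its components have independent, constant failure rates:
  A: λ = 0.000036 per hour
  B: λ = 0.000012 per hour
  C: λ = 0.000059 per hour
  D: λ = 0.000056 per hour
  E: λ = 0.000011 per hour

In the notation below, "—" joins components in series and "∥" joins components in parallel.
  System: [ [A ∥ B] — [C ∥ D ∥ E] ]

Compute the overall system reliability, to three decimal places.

R(A) = exp(−0.000036 × 4000) = 0.86589
R(B) = exp(−0.000012 × 4000) = 0.95313
R(C) = exp(−0.000059 × 4000) = 0.78978
R(D) = exp(−0.000056 × 4000) = 0.79932
R(E) = exp(−0.000011 × 4000) = 0.95695
Parallel (A and B): 1 − (1 − 0.86589)(1 − 0.95313) = 0.99371
Parallel (C, D, and E): 1 − (1 − 0.78978)(1 − 0.79932)(1 − 0.95695) = 0.99818
Series ([0.99371] and [0.99818]): 0.99371 × 0.99818 = 0.992

0.992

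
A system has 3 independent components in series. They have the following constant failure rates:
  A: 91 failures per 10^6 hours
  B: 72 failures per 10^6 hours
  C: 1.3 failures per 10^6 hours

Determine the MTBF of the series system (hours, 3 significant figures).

6090

Series of exponential components: λ_sys = Σ λ_i
λ_sys = 0.000091 + 0.000072 + 0.0000013 = 1.6430e-04 /h
MTBF = 1 / λ_sys = 6090 h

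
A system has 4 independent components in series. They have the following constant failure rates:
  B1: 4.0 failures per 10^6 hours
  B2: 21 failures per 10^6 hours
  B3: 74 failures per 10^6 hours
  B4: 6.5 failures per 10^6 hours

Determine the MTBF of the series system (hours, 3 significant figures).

Series of exponential components: λ_sys = Σ λ_i
λ_sys = 0.0000040 + 0.000021 + 0.000074 + 0.0000065 = 1.0550e-04 /h
MTBF = 1 / λ_sys = 9480 h

9480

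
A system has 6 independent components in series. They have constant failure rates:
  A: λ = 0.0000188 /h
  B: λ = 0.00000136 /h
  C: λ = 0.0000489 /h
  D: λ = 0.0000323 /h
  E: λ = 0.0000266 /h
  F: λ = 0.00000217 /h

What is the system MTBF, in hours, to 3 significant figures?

7680

Series of exponential components: λ_sys = Σ λ_i
λ_sys = 0.0000188 + 0.00000136 + 0.0000489 + 0.0000323 + 0.0000266 + 0.00000217 = 1.3013e-04 /h
MTBF = 1 / λ_sys = 7680 h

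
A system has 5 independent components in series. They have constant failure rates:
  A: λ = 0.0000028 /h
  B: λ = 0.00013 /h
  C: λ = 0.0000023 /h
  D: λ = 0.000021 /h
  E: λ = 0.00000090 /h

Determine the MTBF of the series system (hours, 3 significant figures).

6370

Series of exponential components: λ_sys = Σ λ_i
λ_sys = 0.0000028 + 0.00013 + 0.0000023 + 0.000021 + 0.00000090 = 1.5700e-04 /h
MTBF = 1 / λ_sys = 6370 h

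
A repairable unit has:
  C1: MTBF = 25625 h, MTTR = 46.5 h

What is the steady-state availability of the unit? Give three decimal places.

A(C1) = MTBF/(MTBF+MTTR) = 25625/(25625+46.5) = 0.998

0.998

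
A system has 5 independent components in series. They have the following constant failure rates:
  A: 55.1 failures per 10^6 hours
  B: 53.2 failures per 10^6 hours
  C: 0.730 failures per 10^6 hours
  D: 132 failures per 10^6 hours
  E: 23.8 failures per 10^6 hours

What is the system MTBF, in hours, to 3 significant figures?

3780

Series of exponential components: λ_sys = Σ λ_i
λ_sys = 0.0000551 + 0.0000532 + 0.000000730 + 0.000132 + 0.0000238 = 2.6483e-04 /h
MTBF = 1 / λ_sys = 3780 h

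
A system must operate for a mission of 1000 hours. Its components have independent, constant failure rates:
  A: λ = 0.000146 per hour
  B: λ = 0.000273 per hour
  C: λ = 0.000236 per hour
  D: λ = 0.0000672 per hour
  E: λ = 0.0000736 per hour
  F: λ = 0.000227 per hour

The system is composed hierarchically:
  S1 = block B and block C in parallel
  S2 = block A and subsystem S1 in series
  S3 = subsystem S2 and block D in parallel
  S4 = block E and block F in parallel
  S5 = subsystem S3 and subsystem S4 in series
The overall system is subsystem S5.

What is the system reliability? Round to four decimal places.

0.9741

R(A) = exp(−0.000146 × 1000) = 0.864158
R(B) = exp(−0.000273 × 1000) = 0.761093
R(C) = exp(−0.000236 × 1000) = 0.789781
R(D) = exp(−0.0000672 × 1000) = 0.935008
R(E) = exp(−0.0000736 × 1000) = 0.929043
R(F) = exp(−0.000227 × 1000) = 0.796921
Parallel (B and C): 1 − (1 − 0.761093)(1 − 0.789781) = 0.949777
Series (A and [0.949777]): 0.864158 × 0.949777 = 0.820757
Parallel ([0.820757] and D): 1 − (1 − 0.820757)(1 − 0.935008) = 0.988351
Parallel (E and F): 1 − (1 − 0.929043)(1 − 0.796921) = 0.985590
Series ([0.988351] and [0.985590]): 0.988351 × 0.985590 = 0.9741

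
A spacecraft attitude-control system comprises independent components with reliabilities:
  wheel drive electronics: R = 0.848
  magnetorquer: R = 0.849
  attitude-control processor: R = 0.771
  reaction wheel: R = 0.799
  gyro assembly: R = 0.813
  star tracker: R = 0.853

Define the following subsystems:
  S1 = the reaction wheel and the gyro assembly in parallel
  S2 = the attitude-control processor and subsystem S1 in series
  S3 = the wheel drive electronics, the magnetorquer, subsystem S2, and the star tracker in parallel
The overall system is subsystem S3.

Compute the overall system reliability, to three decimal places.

0.999

Parallel (reaction wheel and gyro assembly): 1 − (1 − 0.79900)(1 − 0.81300) = 0.96241
Series (attitude-control processor and [0.96241]): 0.77100 × 0.96241 = 0.74202
Parallel (wheel drive electronics, magnetorquer, [0.74202], and star tracker): 1 − (1 − 0.84800)(1 − 0.84900)(1 − 0.74202)(1 − 0.85300) = 0.999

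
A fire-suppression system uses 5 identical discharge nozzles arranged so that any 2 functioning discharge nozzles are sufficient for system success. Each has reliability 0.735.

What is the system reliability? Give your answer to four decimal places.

0.9806

R = Σ_{i=2}^{5} C(5,i) p^i (1−p)^{5−i} with p = 0.735
C(5,2)·0.735^2·0.265^3 = 0.100534
C(5,3)·0.735^3·0.265^2 = 0.278839
C(5,4)·0.735^4·0.265^1 = 0.386692
C(5,5)·0.735^5·0.265^0 = 0.214505
Sum = 0.9806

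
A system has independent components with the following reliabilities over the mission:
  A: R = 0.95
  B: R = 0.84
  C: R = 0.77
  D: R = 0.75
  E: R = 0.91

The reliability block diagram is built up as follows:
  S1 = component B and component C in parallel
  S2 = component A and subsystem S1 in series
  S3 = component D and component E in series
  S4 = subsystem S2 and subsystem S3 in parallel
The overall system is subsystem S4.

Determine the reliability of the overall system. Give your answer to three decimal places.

Parallel (B and C): 1 − (1 − 0.84000)(1 − 0.77000) = 0.96320
Series (A and [0.96320]): 0.95000 × 0.96320 = 0.91504
Series (D and E): 0.75000 × 0.91000 = 0.68250
Parallel ([0.91504] and [0.68250]): 1 − (1 − 0.91504)(1 − 0.68250) = 0.973

0.973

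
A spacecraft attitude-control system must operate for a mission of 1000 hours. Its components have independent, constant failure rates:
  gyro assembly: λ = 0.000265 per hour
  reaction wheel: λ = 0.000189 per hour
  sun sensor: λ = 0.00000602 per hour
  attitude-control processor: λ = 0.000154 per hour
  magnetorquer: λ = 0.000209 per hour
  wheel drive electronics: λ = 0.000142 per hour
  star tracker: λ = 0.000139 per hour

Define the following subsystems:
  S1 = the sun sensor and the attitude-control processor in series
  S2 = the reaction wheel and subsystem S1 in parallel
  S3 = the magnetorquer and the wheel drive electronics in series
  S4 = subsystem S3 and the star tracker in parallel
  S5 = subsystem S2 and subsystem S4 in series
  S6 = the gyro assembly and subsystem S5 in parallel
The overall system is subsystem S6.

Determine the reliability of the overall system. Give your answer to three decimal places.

R(gyro assembly) = exp(−0.000265 × 1000) = 0.76721
R(reaction wheel) = exp(−0.000189 × 1000) = 0.82779
R(sun sensor) = exp(−0.00000602 × 1000) = 0.99400
R(attitude-control processor) = exp(−0.000154 × 1000) = 0.85727
R(magnetorquer) = exp(−0.000209 × 1000) = 0.81140
R(wheel drive electronics) = exp(−0.000142 × 1000) = 0.86762
R(star tracker) = exp(−0.000139 × 1000) = 0.87023
Series (sun sensor and attitude-control processor): 0.99400 × 0.85727 = 0.85213
Parallel (reaction wheel and [0.85213]): 1 − (1 − 0.82779)(1 − 0.85213) = 0.97454
Series (magnetorquer and wheel drive electronics): 0.81140 × 0.86762 = 0.70399
Parallel ([0.70399] and star tracker): 1 − (1 − 0.70399)(1 − 0.87023) = 0.96159
Series ([0.97454] and [0.96159]): 0.97454 × 0.96159 = 0.93711
Parallel (gyro assembly and [0.93711]): 1 − (1 − 0.76721)(1 − 0.93711) = 0.985

0.985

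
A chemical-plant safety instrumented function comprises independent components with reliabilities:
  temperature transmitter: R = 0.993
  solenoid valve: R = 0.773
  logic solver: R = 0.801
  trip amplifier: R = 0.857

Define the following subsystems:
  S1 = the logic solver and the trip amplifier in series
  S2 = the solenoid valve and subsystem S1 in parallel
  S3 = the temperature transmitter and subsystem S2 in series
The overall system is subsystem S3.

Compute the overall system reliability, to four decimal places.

Series (logic solver and trip amplifier): 0.801000 × 0.857000 = 0.686457
Parallel (solenoid valve and [0.686457]): 1 − (1 − 0.773000)(1 − 0.686457) = 0.928826
Series (temperature transmitter and [0.928826]): 0.993000 × 0.928826 = 0.9223

0.9223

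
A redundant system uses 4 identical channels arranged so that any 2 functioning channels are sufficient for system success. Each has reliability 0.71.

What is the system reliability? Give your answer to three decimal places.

R = Σ_{i=2}^{4} C(4,i) p^i (1−p)^{4−i} with p = 0.71
C(4,2)·0.71^2·0.29^2 = 0.25437
C(4,3)·0.71^3·0.29^1 = 0.41518
C(4,4)·0.71^4·0.29^0 = 0.25412
Sum = 0.924

0.924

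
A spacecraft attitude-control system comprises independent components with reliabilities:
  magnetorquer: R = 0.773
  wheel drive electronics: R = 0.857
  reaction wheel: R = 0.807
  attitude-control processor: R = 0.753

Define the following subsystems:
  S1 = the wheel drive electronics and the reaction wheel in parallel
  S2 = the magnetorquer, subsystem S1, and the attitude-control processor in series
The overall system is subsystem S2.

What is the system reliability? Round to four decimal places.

Parallel (wheel drive electronics and reaction wheel): 1 − (1 − 0.857000)(1 − 0.807000) = 0.972401
Series (magnetorquer, [0.972401], and attitude-control processor): 0.773000 × 0.972401 × 0.753000 = 0.5660

0.5660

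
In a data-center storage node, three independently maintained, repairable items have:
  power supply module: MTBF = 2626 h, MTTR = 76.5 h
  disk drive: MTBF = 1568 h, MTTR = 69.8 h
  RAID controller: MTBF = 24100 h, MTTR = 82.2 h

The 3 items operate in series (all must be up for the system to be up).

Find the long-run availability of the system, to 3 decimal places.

0.927

A(power supply module) = MTBF/(MTBF+MTTR) = 2626/(2626+76.5) = 0.971693
A(disk drive) = MTBF/(MTBF+MTTR) = 1568/(1568+69.8) = 0.957382
A(RAID controller) = MTBF/(MTBF+MTTR) = 24100/(24100+82.2) = 0.996601
Series availability: 0.971693 × 0.957382 × 0.996601 = 0.927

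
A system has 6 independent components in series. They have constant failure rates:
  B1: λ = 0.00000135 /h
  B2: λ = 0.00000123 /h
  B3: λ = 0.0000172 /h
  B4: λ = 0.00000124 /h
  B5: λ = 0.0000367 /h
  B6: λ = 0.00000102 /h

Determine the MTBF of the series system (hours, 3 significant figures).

Series of exponential components: λ_sys = Σ λ_i
λ_sys = 0.00000135 + 0.00000123 + 0.0000172 + 0.00000124 + 0.0000367 + 0.00000102 = 5.8740e-05 /h
MTBF = 1 / λ_sys = 17000 h

17000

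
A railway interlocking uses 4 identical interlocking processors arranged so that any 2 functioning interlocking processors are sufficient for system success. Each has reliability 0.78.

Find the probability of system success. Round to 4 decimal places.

R = Σ_{i=2}^{4} C(4,i) p^i (1−p)^{4−i} with p = 0.78
C(4,2)·0.78^2·0.22^2 = 0.176679
C(4,3)·0.78^3·0.22^1 = 0.417606
C(4,4)·0.78^4·0.22^0 = 0.370151
Sum = 0.9644

0.9644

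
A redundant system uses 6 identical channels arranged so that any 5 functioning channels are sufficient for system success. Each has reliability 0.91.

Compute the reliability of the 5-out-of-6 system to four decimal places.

0.9048

R = Σ_{i=5}^{6} C(6,i) p^i (1−p)^{6−i} with p = 0.91
C(6,5)·0.91^5·0.09^1 = 0.336977
C(6,6)·0.91^6·0.09^0 = 0.567869
Sum = 0.9048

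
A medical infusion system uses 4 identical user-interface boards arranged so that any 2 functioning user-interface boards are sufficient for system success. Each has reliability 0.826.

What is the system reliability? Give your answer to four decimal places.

R = Σ_{i=2}^{4} C(4,i) p^i (1−p)^{4−i} with p = 0.826
C(4,2)·0.826^2·0.174^2 = 0.123940
C(4,3)·0.826^3·0.174^1 = 0.392238
C(4,4)·0.826^4·0.174^0 = 0.465501
Sum = 0.9817

0.9817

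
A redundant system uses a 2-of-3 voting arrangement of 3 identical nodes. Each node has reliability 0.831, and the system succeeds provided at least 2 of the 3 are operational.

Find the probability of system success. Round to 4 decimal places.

0.9240

R = Σ_{i=2}^{3} C(3,i) p^i (1−p)^{3−i} with p = 0.831
C(3,2)·0.831^2·0.169^1 = 0.350114
C(3,3)·0.831^3·0.169^0 = 0.573856
Sum = 0.9240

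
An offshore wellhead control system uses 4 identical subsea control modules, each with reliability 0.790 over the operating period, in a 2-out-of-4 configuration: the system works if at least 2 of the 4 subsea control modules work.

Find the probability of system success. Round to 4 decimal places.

0.9688

R = Σ_{i=2}^{4} C(4,i) p^i (1−p)^{4−i} with p = 0.790
C(4,2)·0.790^2·0.210^2 = 0.165137
C(4,3)·0.790^3·0.210^1 = 0.414153
C(4,4)·0.790^4·0.210^0 = 0.389501
Sum = 0.9688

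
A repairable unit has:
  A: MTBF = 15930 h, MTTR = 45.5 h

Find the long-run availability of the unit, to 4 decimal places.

A(A) = MTBF/(MTBF+MTTR) = 15930/(15930+45.5) = 0.9972

0.9972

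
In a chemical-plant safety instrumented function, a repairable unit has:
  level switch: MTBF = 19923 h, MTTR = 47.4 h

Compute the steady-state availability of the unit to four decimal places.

A(level switch) = MTBF/(MTBF+MTTR) = 19923/(19923+47.4) = 0.9976

0.9976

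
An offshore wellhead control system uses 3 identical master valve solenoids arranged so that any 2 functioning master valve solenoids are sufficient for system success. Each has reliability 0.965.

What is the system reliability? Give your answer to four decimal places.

R = Σ_{i=2}^{3} C(3,i) p^i (1−p)^{3−i} with p = 0.965
C(3,2)·0.965^2·0.035^1 = 0.097779
C(3,3)·0.965^3·0.035^0 = 0.898632
Sum = 0.9964

0.9964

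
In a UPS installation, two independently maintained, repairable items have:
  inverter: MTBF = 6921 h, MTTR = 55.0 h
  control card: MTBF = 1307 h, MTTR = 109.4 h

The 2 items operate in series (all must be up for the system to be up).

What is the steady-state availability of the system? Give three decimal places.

0.915

A(inverter) = MTBF/(MTBF+MTTR) = 6921/(6921+55.0) = 0.992116
A(control card) = MTBF/(MTBF+MTTR) = 1307/(1307+109.4) = 0.922762
Series availability: 0.992116 × 0.922762 = 0.915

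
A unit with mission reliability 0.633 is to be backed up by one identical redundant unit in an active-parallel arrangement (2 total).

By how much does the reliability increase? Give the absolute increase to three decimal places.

R_before = 0.633
R_after = 1 − (1 − 0.633)^2 = 0.865
ΔR = 0.865 − 0.633 = 0.232

0.232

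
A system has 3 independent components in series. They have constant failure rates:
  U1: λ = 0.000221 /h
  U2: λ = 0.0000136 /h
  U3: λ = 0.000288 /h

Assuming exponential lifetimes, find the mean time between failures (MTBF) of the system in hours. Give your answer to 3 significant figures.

Series of exponential components: λ_sys = Σ λ_i
λ_sys = 0.000221 + 0.0000136 + 0.000288 = 5.2260e-04 /h
MTBF = 1 / λ_sys = 1910 h

1910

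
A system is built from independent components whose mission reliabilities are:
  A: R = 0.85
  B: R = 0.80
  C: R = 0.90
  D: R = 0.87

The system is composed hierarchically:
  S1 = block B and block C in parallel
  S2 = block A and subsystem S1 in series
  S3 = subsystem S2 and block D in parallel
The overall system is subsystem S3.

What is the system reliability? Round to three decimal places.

Parallel (B and C): 1 − (1 − 0.80000)(1 − 0.90000) = 0.98000
Series (A and [0.98000]): 0.85000 × 0.98000 = 0.83300
Parallel ([0.83300] and D): 1 − (1 − 0.83300)(1 − 0.87000) = 0.978

0.978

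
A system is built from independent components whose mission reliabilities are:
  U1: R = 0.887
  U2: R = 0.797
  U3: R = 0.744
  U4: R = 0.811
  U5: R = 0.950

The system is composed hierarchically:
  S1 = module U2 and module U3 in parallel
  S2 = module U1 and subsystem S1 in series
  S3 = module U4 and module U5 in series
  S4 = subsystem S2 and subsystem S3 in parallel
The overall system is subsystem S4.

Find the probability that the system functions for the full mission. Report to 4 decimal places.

0.9635

Parallel (U2 and U3): 1 − (1 − 0.797000)(1 − 0.744000) = 0.948032
Series (U1 and [0.948032]): 0.887000 × 0.948032 = 0.840904
Series (U4 and U5): 0.811000 × 0.950000 = 0.770450
Parallel ([0.840904] and [0.770450]): 1 − (1 − 0.840904)(1 − 0.770450) = 0.9635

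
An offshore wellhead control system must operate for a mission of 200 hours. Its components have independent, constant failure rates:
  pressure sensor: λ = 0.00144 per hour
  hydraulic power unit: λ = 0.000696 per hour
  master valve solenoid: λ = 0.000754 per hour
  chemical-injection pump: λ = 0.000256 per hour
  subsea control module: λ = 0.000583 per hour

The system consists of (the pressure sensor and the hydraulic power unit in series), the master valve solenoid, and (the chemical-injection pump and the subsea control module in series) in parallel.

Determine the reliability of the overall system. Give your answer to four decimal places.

0.9925

R(pressure sensor) = exp(−0.00144 × 200) = 0.749762
R(hydraulic power unit) = exp(−0.000696 × 200) = 0.870054
R(master valve solenoid) = exp(−0.000754 × 200) = 0.860020
R(chemical-injection pump) = exp(−0.000256 × 200) = 0.950089
R(subsea control module) = exp(−0.000583 × 200) = 0.889941
Series (pressure sensor and hydraulic power unit): 0.749762 × 0.870054 = 0.652333
Series (chemical-injection pump and subsea control module): 0.950089 × 0.889941 = 0.845523
Parallel ([0.652333], master valve solenoid, and [0.845523]): 1 − (1 − 0.652333)(1 − 0.860020)(1 − 0.845523) = 0.9925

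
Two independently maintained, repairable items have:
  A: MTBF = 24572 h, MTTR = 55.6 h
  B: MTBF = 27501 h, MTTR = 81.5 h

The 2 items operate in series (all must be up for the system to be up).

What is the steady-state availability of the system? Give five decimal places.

A(A) = MTBF/(MTBF+MTTR) = 24572/(24572+55.6) = 0.997742
A(B) = MTBF/(MTBF+MTTR) = 27501/(27501+81.5) = 0.997045
Series availability: 0.997742 × 0.997045 = 0.99479

0.99479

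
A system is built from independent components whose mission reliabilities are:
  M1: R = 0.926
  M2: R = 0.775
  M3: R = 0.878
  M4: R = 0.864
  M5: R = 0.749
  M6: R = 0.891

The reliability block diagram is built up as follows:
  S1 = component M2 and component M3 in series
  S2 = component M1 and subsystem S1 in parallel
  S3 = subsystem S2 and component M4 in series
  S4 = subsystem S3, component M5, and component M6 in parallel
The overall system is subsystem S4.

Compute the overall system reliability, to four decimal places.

0.9957

Series (M2 and M3): 0.775000 × 0.878000 = 0.680450
Parallel (M1 and [0.680450]): 1 − (1 − 0.926000)(1 − 0.680450) = 0.976353
Series ([0.976353] and M4): 0.976353 × 0.864000 = 0.843569
Parallel ([0.843569], M5, and M6): 1 − (1 − 0.843569)(1 − 0.749000)(1 − 0.891000) = 0.9957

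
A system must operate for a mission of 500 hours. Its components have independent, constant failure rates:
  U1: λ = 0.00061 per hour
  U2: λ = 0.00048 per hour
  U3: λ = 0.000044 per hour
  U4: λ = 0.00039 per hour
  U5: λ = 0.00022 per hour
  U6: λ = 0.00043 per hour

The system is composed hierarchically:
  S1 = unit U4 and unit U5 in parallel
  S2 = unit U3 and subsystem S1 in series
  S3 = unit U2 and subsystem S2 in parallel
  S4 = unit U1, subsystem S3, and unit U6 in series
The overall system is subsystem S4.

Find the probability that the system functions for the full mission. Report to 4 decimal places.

R(U1) = exp(−0.00061 × 500) = 0.737123
R(U2) = exp(−0.00048 × 500) = 0.786628
R(U3) = exp(−0.000044 × 500) = 0.978240
R(U4) = exp(−0.00039 × 500) = 0.822835
R(U5) = exp(−0.00022 × 500) = 0.895834
R(U6) = exp(−0.00043 × 500) = 0.806541
Parallel (U4 and U5): 1 − (1 − 0.822835)(1 − 0.895834) = 0.981545
Series (U3 and [0.981545]): 0.978240 × 0.981545 = 0.960187
Parallel (U2 and [0.960187]): 1 − (1 − 0.786628)(1 − 0.960187) = 0.991505
Series (U1, [0.991505], and U6): 0.737123 × 0.991505 × 0.806541 = 0.5895

0.5895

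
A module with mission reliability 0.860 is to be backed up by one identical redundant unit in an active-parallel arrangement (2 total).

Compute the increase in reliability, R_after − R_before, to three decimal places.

0.120

R_before = 0.860
R_after = 1 − (1 − 0.860)^2 = 0.980
ΔR = 0.980 − 0.860 = 0.120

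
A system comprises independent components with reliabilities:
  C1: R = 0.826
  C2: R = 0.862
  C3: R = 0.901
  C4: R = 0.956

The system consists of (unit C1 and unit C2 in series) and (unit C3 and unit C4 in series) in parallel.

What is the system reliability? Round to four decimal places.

0.9601

Series (C1 and C2): 0.826000 × 0.862000 = 0.712012
Series (C3 and C4): 0.901000 × 0.956000 = 0.861356
Parallel ([0.712012] and [0.861356]): 1 − (1 − 0.712012)(1 − 0.861356) = 0.9601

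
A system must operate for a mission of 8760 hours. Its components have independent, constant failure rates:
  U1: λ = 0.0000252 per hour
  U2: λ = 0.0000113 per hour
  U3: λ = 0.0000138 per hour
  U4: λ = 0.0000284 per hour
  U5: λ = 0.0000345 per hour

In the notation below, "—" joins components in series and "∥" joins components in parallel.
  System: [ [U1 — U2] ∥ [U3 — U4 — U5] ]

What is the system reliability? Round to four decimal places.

R(U1) = exp(−0.0000252 × 8760) = 0.801916
R(U2) = exp(−0.0000113 × 8760) = 0.905754
R(U3) = exp(−0.0000138 × 8760) = 0.886133
R(U4) = exp(−0.0000284 × 8760) = 0.779748
R(U5) = exp(−0.0000345 × 8760) = 0.739175
Series (U1 and U2): 0.801916 × 0.905754 = 0.726339
Series (U3, U4, and U5): 0.886133 × 0.779748 × 0.739175 = 0.510741
Parallel ([0.726339] and [0.510741]): 1 − (1 − 0.726339)(1 − 0.510741) = 0.8661

0.8661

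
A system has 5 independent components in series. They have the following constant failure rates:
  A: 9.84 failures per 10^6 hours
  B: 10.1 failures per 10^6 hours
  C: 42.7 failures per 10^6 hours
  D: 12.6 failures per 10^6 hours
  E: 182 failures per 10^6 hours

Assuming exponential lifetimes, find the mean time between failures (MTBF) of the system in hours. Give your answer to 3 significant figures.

Series of exponential components: λ_sys = Σ λ_i
λ_sys = 0.00000984 + 0.0000101 + 0.0000427 + 0.0000126 + 0.000182 = 2.5724e-04 /h
MTBF = 1 / λ_sys = 3890 h

3890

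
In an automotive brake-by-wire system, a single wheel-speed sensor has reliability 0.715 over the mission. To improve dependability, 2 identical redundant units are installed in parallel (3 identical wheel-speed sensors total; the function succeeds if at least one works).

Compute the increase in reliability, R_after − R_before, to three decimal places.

R_before = 0.715
R_after = 1 − (1 − 0.715)^3 = 0.977
ΔR = 0.977 − 0.715 = 0.262

0.262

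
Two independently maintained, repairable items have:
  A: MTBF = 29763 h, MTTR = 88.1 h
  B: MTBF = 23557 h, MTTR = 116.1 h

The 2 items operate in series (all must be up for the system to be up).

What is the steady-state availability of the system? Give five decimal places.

0.99216

A(A) = MTBF/(MTBF+MTTR) = 29763/(29763+88.1) = 0.997049
A(B) = MTBF/(MTBF+MTTR) = 23557/(23557+116.1) = 0.995096
Series availability: 0.997049 × 0.995096 = 0.99216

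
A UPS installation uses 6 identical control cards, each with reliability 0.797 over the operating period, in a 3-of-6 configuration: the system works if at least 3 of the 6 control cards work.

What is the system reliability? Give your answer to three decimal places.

0.982

R = Σ_{i=3}^{6} C(6,i) p^i (1−p)^{6−i} with p = 0.797
C(6,3)·0.797^3·0.203^3 = 0.08470
C(6,4)·0.797^4·0.203^2 = 0.24941
C(6,5)·0.797^5·0.203^1 = 0.39169
C(6,6)·0.797^6·0.203^0 = 0.25630
Sum = 0.982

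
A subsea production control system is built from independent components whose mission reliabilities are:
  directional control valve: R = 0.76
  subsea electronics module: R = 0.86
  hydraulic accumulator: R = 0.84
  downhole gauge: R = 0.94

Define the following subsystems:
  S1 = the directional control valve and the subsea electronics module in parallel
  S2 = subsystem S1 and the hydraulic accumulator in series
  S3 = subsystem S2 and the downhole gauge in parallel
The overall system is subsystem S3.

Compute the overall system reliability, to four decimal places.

Parallel (directional control valve and subsea electronics module): 1 − (1 − 0.760000)(1 − 0.860000) = 0.966400
Series ([0.966400] and hydraulic accumulator): 0.966400 × 0.840000 = 0.811776
Parallel ([0.811776] and downhole gauge): 1 − (1 − 0.811776)(1 − 0.940000) = 0.9887

0.9887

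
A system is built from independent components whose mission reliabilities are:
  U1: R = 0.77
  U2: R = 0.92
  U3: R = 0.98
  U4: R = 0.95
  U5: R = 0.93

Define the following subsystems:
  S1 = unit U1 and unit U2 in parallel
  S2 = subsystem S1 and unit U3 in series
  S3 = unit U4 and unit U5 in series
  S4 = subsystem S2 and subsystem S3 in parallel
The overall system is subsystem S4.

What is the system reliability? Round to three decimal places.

Parallel (U1 and U2): 1 − (1 − 0.77000)(1 − 0.92000) = 0.98160
Series ([0.98160] and U3): 0.98160 × 0.98000 = 0.96197
Series (U4 and U5): 0.95000 × 0.93000 = 0.88350
Parallel ([0.96197] and [0.88350]): 1 − (1 − 0.96197)(1 − 0.88350) = 0.996

0.996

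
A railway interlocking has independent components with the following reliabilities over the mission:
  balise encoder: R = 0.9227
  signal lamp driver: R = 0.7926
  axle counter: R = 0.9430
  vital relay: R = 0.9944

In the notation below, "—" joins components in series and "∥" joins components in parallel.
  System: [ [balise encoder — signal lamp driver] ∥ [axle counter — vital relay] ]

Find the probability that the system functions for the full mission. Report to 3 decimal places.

0.983

Series (balise encoder and signal lamp driver): 0.92270 × 0.79260 = 0.73133
Series (axle counter and vital relay): 0.94300 × 0.99440 = 0.93772
Parallel ([0.73133] and [0.93772]): 1 − (1 − 0.73133)(1 − 0.93772) = 0.983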